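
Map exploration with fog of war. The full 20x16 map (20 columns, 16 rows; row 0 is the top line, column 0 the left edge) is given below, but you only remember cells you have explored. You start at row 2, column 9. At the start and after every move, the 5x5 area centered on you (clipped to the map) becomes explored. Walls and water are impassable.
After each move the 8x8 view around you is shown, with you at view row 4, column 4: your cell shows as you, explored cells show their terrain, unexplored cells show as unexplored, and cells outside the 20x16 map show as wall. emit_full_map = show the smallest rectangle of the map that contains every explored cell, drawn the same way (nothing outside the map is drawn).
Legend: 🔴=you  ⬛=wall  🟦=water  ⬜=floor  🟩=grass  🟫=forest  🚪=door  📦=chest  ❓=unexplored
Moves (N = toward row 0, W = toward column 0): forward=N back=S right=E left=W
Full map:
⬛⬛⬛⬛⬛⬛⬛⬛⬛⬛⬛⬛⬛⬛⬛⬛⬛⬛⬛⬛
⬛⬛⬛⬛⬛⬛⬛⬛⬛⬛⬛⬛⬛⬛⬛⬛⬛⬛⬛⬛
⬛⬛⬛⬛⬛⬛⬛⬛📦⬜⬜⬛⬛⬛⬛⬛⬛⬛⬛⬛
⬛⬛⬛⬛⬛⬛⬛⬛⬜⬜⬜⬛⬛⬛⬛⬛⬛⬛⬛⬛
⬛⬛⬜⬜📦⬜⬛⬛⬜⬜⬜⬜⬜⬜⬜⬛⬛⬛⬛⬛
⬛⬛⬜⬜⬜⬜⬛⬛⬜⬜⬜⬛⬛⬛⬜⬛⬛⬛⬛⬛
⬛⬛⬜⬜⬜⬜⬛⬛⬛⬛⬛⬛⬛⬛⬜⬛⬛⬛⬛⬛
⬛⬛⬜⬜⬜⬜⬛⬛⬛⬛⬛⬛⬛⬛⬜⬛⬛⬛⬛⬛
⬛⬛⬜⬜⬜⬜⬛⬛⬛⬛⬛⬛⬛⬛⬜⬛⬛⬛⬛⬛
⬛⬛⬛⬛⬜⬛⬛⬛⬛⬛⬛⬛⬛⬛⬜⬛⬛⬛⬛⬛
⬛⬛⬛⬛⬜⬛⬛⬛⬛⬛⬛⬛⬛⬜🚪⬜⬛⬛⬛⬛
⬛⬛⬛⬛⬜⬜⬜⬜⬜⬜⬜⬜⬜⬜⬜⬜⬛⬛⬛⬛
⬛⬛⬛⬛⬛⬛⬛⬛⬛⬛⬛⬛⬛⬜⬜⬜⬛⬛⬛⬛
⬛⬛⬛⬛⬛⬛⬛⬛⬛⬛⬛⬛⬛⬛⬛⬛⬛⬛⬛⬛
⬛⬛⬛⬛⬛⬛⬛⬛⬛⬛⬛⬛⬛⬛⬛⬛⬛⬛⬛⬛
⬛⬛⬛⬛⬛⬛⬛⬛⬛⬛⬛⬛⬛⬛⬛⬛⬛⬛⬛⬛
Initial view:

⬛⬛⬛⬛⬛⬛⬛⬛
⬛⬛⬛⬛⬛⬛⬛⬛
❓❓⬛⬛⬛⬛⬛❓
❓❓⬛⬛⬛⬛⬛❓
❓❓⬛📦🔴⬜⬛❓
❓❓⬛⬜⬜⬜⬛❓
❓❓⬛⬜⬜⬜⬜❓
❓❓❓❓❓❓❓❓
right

⬛⬛⬛⬛⬛⬛⬛⬛
⬛⬛⬛⬛⬛⬛⬛⬛
❓⬛⬛⬛⬛⬛⬛❓
❓⬛⬛⬛⬛⬛⬛❓
❓⬛📦⬜🔴⬛⬛❓
❓⬛⬜⬜⬜⬛⬛❓
❓⬛⬜⬜⬜⬜⬜❓
❓❓❓❓❓❓❓❓

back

⬛⬛⬛⬛⬛⬛⬛⬛
❓⬛⬛⬛⬛⬛⬛❓
❓⬛⬛⬛⬛⬛⬛❓
❓⬛📦⬜⬜⬛⬛❓
❓⬛⬜⬜🔴⬛⬛❓
❓⬛⬜⬜⬜⬜⬜❓
❓❓⬜⬜⬜⬛⬛❓
❓❓❓❓❓❓❓❓

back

❓⬛⬛⬛⬛⬛⬛❓
❓⬛⬛⬛⬛⬛⬛❓
❓⬛📦⬜⬜⬛⬛❓
❓⬛⬜⬜⬜⬛⬛❓
❓⬛⬜⬜🔴⬜⬜❓
❓❓⬜⬜⬜⬛⬛❓
❓❓⬛⬛⬛⬛⬛❓
❓❓❓❓❓❓❓❓

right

⬛⬛⬛⬛⬛⬛❓❓
⬛⬛⬛⬛⬛⬛❓❓
⬛📦⬜⬜⬛⬛⬛❓
⬛⬜⬜⬜⬛⬛⬛❓
⬛⬜⬜⬜🔴⬜⬜❓
❓⬜⬜⬜⬛⬛⬛❓
❓⬛⬛⬛⬛⬛⬛❓
❓❓❓❓❓❓❓❓

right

⬛⬛⬛⬛⬛❓❓❓
⬛⬛⬛⬛⬛❓❓❓
📦⬜⬜⬛⬛⬛⬛❓
⬜⬜⬜⬛⬛⬛⬛❓
⬜⬜⬜⬜🔴⬜⬜❓
⬜⬜⬜⬛⬛⬛⬜❓
⬛⬛⬛⬛⬛⬛⬜❓
❓❓❓❓❓❓❓❓

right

⬛⬛⬛⬛❓❓❓❓
⬛⬛⬛⬛❓❓❓❓
⬜⬜⬛⬛⬛⬛⬛❓
⬜⬜⬛⬛⬛⬛⬛❓
⬜⬜⬜⬜🔴⬜⬛❓
⬜⬜⬛⬛⬛⬜⬛❓
⬛⬛⬛⬛⬛⬜⬛❓
❓❓❓❓❓❓❓❓

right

⬛⬛⬛❓❓❓❓❓
⬛⬛⬛❓❓❓❓❓
⬜⬛⬛⬛⬛⬛⬛❓
⬜⬛⬛⬛⬛⬛⬛❓
⬜⬜⬜⬜🔴⬛⬛❓
⬜⬛⬛⬛⬜⬛⬛❓
⬛⬛⬛⬛⬜⬛⬛❓
❓❓❓❓❓❓❓❓

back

⬛⬛⬛❓❓❓❓❓
⬜⬛⬛⬛⬛⬛⬛❓
⬜⬛⬛⬛⬛⬛⬛❓
⬜⬜⬜⬜⬜⬛⬛❓
⬜⬛⬛⬛🔴⬛⬛❓
⬛⬛⬛⬛⬜⬛⬛❓
❓❓⬛⬛⬜⬛⬛❓
❓❓❓❓❓❓❓❓

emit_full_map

⬛⬛⬛⬛⬛⬛❓❓❓❓
⬛⬛⬛⬛⬛⬛❓❓❓❓
⬛📦⬜⬜⬛⬛⬛⬛⬛⬛
⬛⬜⬜⬜⬛⬛⬛⬛⬛⬛
⬛⬜⬜⬜⬜⬜⬜⬜⬛⬛
❓⬜⬜⬜⬛⬛⬛🔴⬛⬛
❓⬛⬛⬛⬛⬛⬛⬜⬛⬛
❓❓❓❓❓⬛⬛⬜⬛⬛

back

⬜⬛⬛⬛⬛⬛⬛❓
⬜⬛⬛⬛⬛⬛⬛❓
⬜⬜⬜⬜⬜⬛⬛❓
⬜⬛⬛⬛⬜⬛⬛❓
⬛⬛⬛⬛🔴⬛⬛❓
❓❓⬛⬛⬜⬛⬛❓
❓❓⬛⬛⬜⬛⬛❓
❓❓❓❓❓❓❓❓

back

⬜⬛⬛⬛⬛⬛⬛❓
⬜⬜⬜⬜⬜⬛⬛❓
⬜⬛⬛⬛⬜⬛⬛❓
⬛⬛⬛⬛⬜⬛⬛❓
❓❓⬛⬛🔴⬛⬛❓
❓❓⬛⬛⬜⬛⬛❓
❓❓⬛⬛⬜⬛⬛❓
❓❓❓❓❓❓❓❓

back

⬜⬜⬜⬜⬜⬛⬛❓
⬜⬛⬛⬛⬜⬛⬛❓
⬛⬛⬛⬛⬜⬛⬛❓
❓❓⬛⬛⬜⬛⬛❓
❓❓⬛⬛🔴⬛⬛❓
❓❓⬛⬛⬜⬛⬛❓
❓❓⬛⬜🚪⬜⬛❓
❓❓❓❓❓❓❓❓

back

⬜⬛⬛⬛⬜⬛⬛❓
⬛⬛⬛⬛⬜⬛⬛❓
❓❓⬛⬛⬜⬛⬛❓
❓❓⬛⬛⬜⬛⬛❓
❓❓⬛⬛🔴⬛⬛❓
❓❓⬛⬜🚪⬜⬛❓
❓❓⬜⬜⬜⬜⬛❓
❓❓❓❓❓❓❓❓

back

⬛⬛⬛⬛⬜⬛⬛❓
❓❓⬛⬛⬜⬛⬛❓
❓❓⬛⬛⬜⬛⬛❓
❓❓⬛⬛⬜⬛⬛❓
❓❓⬛⬜🔴⬜⬛❓
❓❓⬜⬜⬜⬜⬛❓
❓❓⬛⬜⬜⬜⬛❓
❓❓❓❓❓❓❓❓

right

⬛⬛⬛⬜⬛⬛❓❓
❓⬛⬛⬜⬛⬛❓❓
❓⬛⬛⬜⬛⬛⬛❓
❓⬛⬛⬜⬛⬛⬛❓
❓⬛⬜🚪🔴⬛⬛❓
❓⬜⬜⬜⬜⬛⬛❓
❓⬛⬜⬜⬜⬛⬛❓
❓❓❓❓❓❓❓❓

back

❓⬛⬛⬜⬛⬛❓❓
❓⬛⬛⬜⬛⬛⬛❓
❓⬛⬛⬜⬛⬛⬛❓
❓⬛⬜🚪⬜⬛⬛❓
❓⬜⬜⬜🔴⬛⬛❓
❓⬛⬜⬜⬜⬛⬛❓
❓❓⬛⬛⬛⬛⬛❓
❓❓❓❓❓❓❓❓

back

❓⬛⬛⬜⬛⬛⬛❓
❓⬛⬛⬜⬛⬛⬛❓
❓⬛⬜🚪⬜⬛⬛❓
❓⬜⬜⬜⬜⬛⬛❓
❓⬛⬜⬜🔴⬛⬛❓
❓❓⬛⬛⬛⬛⬛❓
❓❓⬛⬛⬛⬛⬛❓
❓❓❓❓❓❓❓❓

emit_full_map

⬛⬛⬛⬛⬛⬛❓❓❓❓❓
⬛⬛⬛⬛⬛⬛❓❓❓❓❓
⬛📦⬜⬜⬛⬛⬛⬛⬛⬛❓
⬛⬜⬜⬜⬛⬛⬛⬛⬛⬛❓
⬛⬜⬜⬜⬜⬜⬜⬜⬛⬛❓
❓⬜⬜⬜⬛⬛⬛⬜⬛⬛❓
❓⬛⬛⬛⬛⬛⬛⬜⬛⬛❓
❓❓❓❓❓⬛⬛⬜⬛⬛❓
❓❓❓❓❓⬛⬛⬜⬛⬛⬛
❓❓❓❓❓⬛⬛⬜⬛⬛⬛
❓❓❓❓❓⬛⬜🚪⬜⬛⬛
❓❓❓❓❓⬜⬜⬜⬜⬛⬛
❓❓❓❓❓⬛⬜⬜🔴⬛⬛
❓❓❓❓❓❓⬛⬛⬛⬛⬛
❓❓❓❓❓❓⬛⬛⬛⬛⬛

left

❓❓⬛⬛⬜⬛⬛⬛
❓❓⬛⬛⬜⬛⬛⬛
❓❓⬛⬜🚪⬜⬛⬛
❓❓⬜⬜⬜⬜⬛⬛
❓❓⬛⬜🔴⬜⬛⬛
❓❓⬛⬛⬛⬛⬛⬛
❓❓⬛⬛⬛⬛⬛⬛
❓❓❓❓❓❓❓❓

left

❓❓❓⬛⬛⬜⬛⬛
❓❓❓⬛⬛⬜⬛⬛
❓❓⬛⬛⬜🚪⬜⬛
❓❓⬜⬜⬜⬜⬜⬛
❓❓⬛⬛🔴⬜⬜⬛
❓❓⬛⬛⬛⬛⬛⬛
❓❓⬛⬛⬛⬛⬛⬛
❓❓❓❓❓❓❓❓

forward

❓❓❓⬛⬛⬜⬛⬛
❓❓❓⬛⬛⬜⬛⬛
❓❓⬛⬛⬛⬜⬛⬛
❓❓⬛⬛⬜🚪⬜⬛
❓❓⬜⬜🔴⬜⬜⬛
❓❓⬛⬛⬜⬜⬜⬛
❓❓⬛⬛⬛⬛⬛⬛
❓❓⬛⬛⬛⬛⬛⬛

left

❓❓❓❓⬛⬛⬜⬛
❓❓❓❓⬛⬛⬜⬛
❓❓⬛⬛⬛⬛⬜⬛
❓❓⬛⬛⬛⬜🚪⬜
❓❓⬜⬜🔴⬜⬜⬜
❓❓⬛⬛⬛⬜⬜⬜
❓❓⬛⬛⬛⬛⬛⬛
❓❓❓⬛⬛⬛⬛⬛

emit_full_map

⬛⬛⬛⬛⬛⬛❓❓❓❓❓
⬛⬛⬛⬛⬛⬛❓❓❓❓❓
⬛📦⬜⬜⬛⬛⬛⬛⬛⬛❓
⬛⬜⬜⬜⬛⬛⬛⬛⬛⬛❓
⬛⬜⬜⬜⬜⬜⬜⬜⬛⬛❓
❓⬜⬜⬜⬛⬛⬛⬜⬛⬛❓
❓⬛⬛⬛⬛⬛⬛⬜⬛⬛❓
❓❓❓❓❓⬛⬛⬜⬛⬛❓
❓❓❓❓❓⬛⬛⬜⬛⬛⬛
❓❓❓⬛⬛⬛⬛⬜⬛⬛⬛
❓❓❓⬛⬛⬛⬜🚪⬜⬛⬛
❓❓❓⬜⬜🔴⬜⬜⬜⬛⬛
❓❓❓⬛⬛⬛⬜⬜⬜⬛⬛
❓❓❓⬛⬛⬛⬛⬛⬛⬛⬛
❓❓❓❓⬛⬛⬛⬛⬛⬛⬛

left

❓❓❓❓❓⬛⬛⬜
❓❓❓❓❓⬛⬛⬜
❓❓⬛⬛⬛⬛⬛⬜
❓❓⬛⬛⬛⬛⬜🚪
❓❓⬜⬜🔴⬜⬜⬜
❓❓⬛⬛⬛⬛⬜⬜
❓❓⬛⬛⬛⬛⬛⬛
❓❓❓❓⬛⬛⬛⬛

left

❓❓❓❓❓❓⬛⬛
❓❓❓❓❓❓⬛⬛
❓❓⬛⬛⬛⬛⬛⬛
❓❓⬛⬛⬛⬛⬛⬜
❓❓⬜⬜🔴⬜⬜⬜
❓❓⬛⬛⬛⬛⬛⬜
❓❓⬛⬛⬛⬛⬛⬛
❓❓❓❓❓⬛⬛⬛

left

❓❓❓❓❓❓❓⬛
❓❓❓❓❓❓❓⬛
❓❓⬛⬛⬛⬛⬛⬛
❓❓⬛⬛⬛⬛⬛⬛
❓❓⬜⬜🔴⬜⬜⬜
❓❓⬛⬛⬛⬛⬛⬛
❓❓⬛⬛⬛⬛⬛⬛
❓❓❓❓❓❓⬛⬛

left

❓❓❓❓❓❓❓❓
❓❓❓❓❓❓❓❓
❓❓⬛⬛⬛⬛⬛⬛
❓❓⬛⬛⬛⬛⬛⬛
❓❓⬜⬜🔴⬜⬜⬜
❓❓⬛⬛⬛⬛⬛⬛
❓❓⬛⬛⬛⬛⬛⬛
❓❓❓❓❓❓❓⬛

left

❓❓❓❓❓❓❓❓
❓❓❓❓❓❓❓❓
❓❓⬛⬛⬛⬛⬛⬛
❓❓⬛⬛⬛⬛⬛⬛
❓❓⬜⬜🔴⬜⬜⬜
❓❓⬛⬛⬛⬛⬛⬛
❓❓⬛⬛⬛⬛⬛⬛
❓❓❓❓❓❓❓❓

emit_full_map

❓❓⬛⬛⬛⬛⬛⬛❓❓❓❓❓
❓❓⬛⬛⬛⬛⬛⬛❓❓❓❓❓
❓❓⬛📦⬜⬜⬛⬛⬛⬛⬛⬛❓
❓❓⬛⬜⬜⬜⬛⬛⬛⬛⬛⬛❓
❓❓⬛⬜⬜⬜⬜⬜⬜⬜⬛⬛❓
❓❓❓⬜⬜⬜⬛⬛⬛⬜⬛⬛❓
❓❓❓⬛⬛⬛⬛⬛⬛⬜⬛⬛❓
❓❓❓❓❓❓❓⬛⬛⬜⬛⬛❓
❓❓❓❓❓❓❓⬛⬛⬜⬛⬛⬛
⬛⬛⬛⬛⬛⬛⬛⬛⬛⬜⬛⬛⬛
⬛⬛⬛⬛⬛⬛⬛⬛⬜🚪⬜⬛⬛
⬜⬜🔴⬜⬜⬜⬜⬜⬜⬜⬜⬛⬛
⬛⬛⬛⬛⬛⬛⬛⬛⬜⬜⬜⬛⬛
⬛⬛⬛⬛⬛⬛⬛⬛⬛⬛⬛⬛⬛
❓❓❓❓❓❓⬛⬛⬛⬛⬛⬛⬛

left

❓❓❓❓❓❓❓❓
❓❓❓❓❓❓❓❓
❓❓⬜⬛⬛⬛⬛⬛
❓❓⬜⬛⬛⬛⬛⬛
❓❓⬜⬜🔴⬜⬜⬜
❓❓⬛⬛⬛⬛⬛⬛
❓❓⬛⬛⬛⬛⬛⬛
❓❓❓❓❓❓❓❓

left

❓❓❓❓❓❓❓❓
❓❓❓❓❓❓❓❓
❓❓⬛⬜⬛⬛⬛⬛
❓❓⬛⬜⬛⬛⬛⬛
❓❓⬛⬜🔴⬜⬜⬜
❓❓⬛⬛⬛⬛⬛⬛
❓❓⬛⬛⬛⬛⬛⬛
❓❓❓❓❓❓❓❓

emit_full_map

❓❓❓❓⬛⬛⬛⬛⬛⬛❓❓❓❓❓
❓❓❓❓⬛⬛⬛⬛⬛⬛❓❓❓❓❓
❓❓❓❓⬛📦⬜⬜⬛⬛⬛⬛⬛⬛❓
❓❓❓❓⬛⬜⬜⬜⬛⬛⬛⬛⬛⬛❓
❓❓❓❓⬛⬜⬜⬜⬜⬜⬜⬜⬛⬛❓
❓❓❓❓❓⬜⬜⬜⬛⬛⬛⬜⬛⬛❓
❓❓❓❓❓⬛⬛⬛⬛⬛⬛⬜⬛⬛❓
❓❓❓❓❓❓❓❓❓⬛⬛⬜⬛⬛❓
❓❓❓❓❓❓❓❓❓⬛⬛⬜⬛⬛⬛
⬛⬜⬛⬛⬛⬛⬛⬛⬛⬛⬛⬜⬛⬛⬛
⬛⬜⬛⬛⬛⬛⬛⬛⬛⬛⬜🚪⬜⬛⬛
⬛⬜🔴⬜⬜⬜⬜⬜⬜⬜⬜⬜⬜⬛⬛
⬛⬛⬛⬛⬛⬛⬛⬛⬛⬛⬜⬜⬜⬛⬛
⬛⬛⬛⬛⬛⬛⬛⬛⬛⬛⬛⬛⬛⬛⬛
❓❓❓❓❓❓❓❓⬛⬛⬛⬛⬛⬛⬛


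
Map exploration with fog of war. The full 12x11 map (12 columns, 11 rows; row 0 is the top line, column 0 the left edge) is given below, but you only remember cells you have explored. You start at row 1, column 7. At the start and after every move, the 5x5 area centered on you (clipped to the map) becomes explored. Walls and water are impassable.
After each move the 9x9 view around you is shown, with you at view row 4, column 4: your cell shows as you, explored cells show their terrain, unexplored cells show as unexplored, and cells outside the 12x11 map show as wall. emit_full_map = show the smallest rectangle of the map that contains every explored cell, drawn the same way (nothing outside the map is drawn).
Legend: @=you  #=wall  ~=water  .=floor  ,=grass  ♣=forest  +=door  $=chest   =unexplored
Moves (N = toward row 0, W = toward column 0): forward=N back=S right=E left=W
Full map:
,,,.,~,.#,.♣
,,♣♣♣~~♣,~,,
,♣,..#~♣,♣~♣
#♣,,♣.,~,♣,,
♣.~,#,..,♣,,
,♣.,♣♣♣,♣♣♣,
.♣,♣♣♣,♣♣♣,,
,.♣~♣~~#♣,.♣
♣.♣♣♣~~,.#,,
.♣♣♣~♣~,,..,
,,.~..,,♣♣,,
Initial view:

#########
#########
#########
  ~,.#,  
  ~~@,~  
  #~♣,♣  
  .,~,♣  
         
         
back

#########
#########
  ~,.#,  
  ~~♣,~  
  #~@,♣  
  .,~,♣  
  ,..,♣  
         
         

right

#########
#########
 ~,.#,. #
 ~~♣,~, #
 #~♣@♣~ #
 .,~,♣, #
 ,..,♣, #
        #
        #

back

#########
 ~,.#,. #
 ~~♣,~, #
 #~♣,♣~ #
 .,~@♣, #
 ,..,♣, #
  ♣,♣♣♣ #
        #
        #

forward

#########
#########
 ~,.#,. #
 ~~♣,~, #
 #~♣@♣~ #
 .,~,♣, #
 ,..,♣, #
  ♣,♣♣♣ #
        #

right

#########
#########
~,.#,.♣##
~~♣,~,,##
#~♣,@~♣##
.,~,♣,,##
,..,♣,,##
 ♣,♣♣♣ ##
       ##

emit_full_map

~,.#,.♣
~~♣,~,,
#~♣,@~♣
.,~,♣,,
,..,♣,,
 ♣,♣♣♣ 

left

#########
#########
 ~,.#,.♣#
 ~~♣,~,,#
 #~♣@♣~♣#
 .,~,♣,,#
 ,..,♣,,#
  ♣,♣♣♣ #
        #

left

#########
#########
  ~,.#,.♣
  ~~♣,~,,
  #~@,♣~♣
  .,~,♣,,
  ,..,♣,,
   ♣,♣♣♣ 
         

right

#########
#########
 ~,.#,.♣#
 ~~♣,~,,#
 #~♣@♣~♣#
 .,~,♣,,#
 ,..,♣,,#
  ♣,♣♣♣ #
        #

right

#########
#########
~,.#,.♣##
~~♣,~,,##
#~♣,@~♣##
.,~,♣,,##
,..,♣,,##
 ♣,♣♣♣ ##
       ##

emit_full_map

~,.#,.♣
~~♣,~,,
#~♣,@~♣
.,~,♣,,
,..,♣,,
 ♣,♣♣♣ 


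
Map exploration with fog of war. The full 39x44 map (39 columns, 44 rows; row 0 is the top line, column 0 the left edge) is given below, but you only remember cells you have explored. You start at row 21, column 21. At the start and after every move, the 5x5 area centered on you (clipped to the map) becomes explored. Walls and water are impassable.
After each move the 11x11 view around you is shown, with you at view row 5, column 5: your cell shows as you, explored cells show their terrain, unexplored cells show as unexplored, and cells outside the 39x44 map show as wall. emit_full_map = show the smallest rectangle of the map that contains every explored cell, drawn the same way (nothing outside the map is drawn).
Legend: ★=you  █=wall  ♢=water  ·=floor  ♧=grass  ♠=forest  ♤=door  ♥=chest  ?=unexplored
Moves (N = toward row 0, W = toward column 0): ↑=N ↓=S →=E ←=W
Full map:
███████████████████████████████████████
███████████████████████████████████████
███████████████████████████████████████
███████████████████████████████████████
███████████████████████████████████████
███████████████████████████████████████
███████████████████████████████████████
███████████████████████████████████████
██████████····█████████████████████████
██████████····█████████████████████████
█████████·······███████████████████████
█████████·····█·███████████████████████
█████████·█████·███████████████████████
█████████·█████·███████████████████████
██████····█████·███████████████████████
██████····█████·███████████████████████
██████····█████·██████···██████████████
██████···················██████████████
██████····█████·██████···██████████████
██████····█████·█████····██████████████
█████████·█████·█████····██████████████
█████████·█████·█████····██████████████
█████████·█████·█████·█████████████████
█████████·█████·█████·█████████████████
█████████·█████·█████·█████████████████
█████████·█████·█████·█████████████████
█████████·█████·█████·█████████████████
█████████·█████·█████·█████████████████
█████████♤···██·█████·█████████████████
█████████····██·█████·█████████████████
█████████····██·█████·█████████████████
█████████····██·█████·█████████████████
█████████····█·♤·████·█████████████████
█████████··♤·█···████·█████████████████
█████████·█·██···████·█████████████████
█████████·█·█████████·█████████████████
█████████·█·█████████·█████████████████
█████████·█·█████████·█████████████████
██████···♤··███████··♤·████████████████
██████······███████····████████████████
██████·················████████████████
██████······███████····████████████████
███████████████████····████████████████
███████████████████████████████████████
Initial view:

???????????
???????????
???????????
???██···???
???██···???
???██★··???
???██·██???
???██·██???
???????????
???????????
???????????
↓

???????????
???????????
???██···???
???██···???
???██···???
???██★██???
???██·██???
???██·██???
???????????
???????????
???????????

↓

???????????
???██···???
???██···???
???██···???
???██·██???
???██★██???
???██·██???
???██·██???
???????????
???????????
???????????

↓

???██···???
???██···???
???██···???
???██·██???
???██·██???
???██★██???
???██·██???
???██·██???
???????????
???????????
???????????

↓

???██···???
???██···???
???██·██???
???██·██???
???██·██???
???██★██???
???██·██???
???██·██???
???????????
???????????
???????????

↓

???██···???
???██·██???
???██·██???
???██·██???
???██·██???
???██★██???
???██·██???
???██·██???
???????????
???????????
???????????

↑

???██···???
???██···???
???██·██???
???██·██???
???██·██???
???██★██???
???██·██???
???██·██???
???██·██???
???????????
???????????

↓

???██···???
???██·██???
???██·██???
???██·██???
???██·██???
???██★██???
???██·██???
???██·██???
???????????
???????????
???????????

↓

???██·██???
???██·██???
???██·██???
???██·██???
???██·██???
???██★██???
???██·██???
???██·██???
???????????
???????????
???????????

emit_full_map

██···
██···
██···
██·██
██·██
██·██
██·██
██·██
██★██
██·██
██·██

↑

???██···???
???██·██???
???██·██???
???██·██???
???██·██???
???██★██???
???██·██???
???██·██???
???██·██???
???????????
???????????

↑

???██···???
???██···???
???██·██???
???██·██???
???██·██???
???██★██???
???██·██???
???██·██???
???██·██???
???██·██???
???????????

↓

???██···???
???██·██???
???██·██???
???██·██???
???██·██???
???██★██???
???██·██???
???██·██???
???██·██???
???????????
???????????

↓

???██·██???
???██·██???
???██·██???
???██·██???
???██·██???
???██★██???
???██·██???
???██·██???
???????????
???????????
???????????


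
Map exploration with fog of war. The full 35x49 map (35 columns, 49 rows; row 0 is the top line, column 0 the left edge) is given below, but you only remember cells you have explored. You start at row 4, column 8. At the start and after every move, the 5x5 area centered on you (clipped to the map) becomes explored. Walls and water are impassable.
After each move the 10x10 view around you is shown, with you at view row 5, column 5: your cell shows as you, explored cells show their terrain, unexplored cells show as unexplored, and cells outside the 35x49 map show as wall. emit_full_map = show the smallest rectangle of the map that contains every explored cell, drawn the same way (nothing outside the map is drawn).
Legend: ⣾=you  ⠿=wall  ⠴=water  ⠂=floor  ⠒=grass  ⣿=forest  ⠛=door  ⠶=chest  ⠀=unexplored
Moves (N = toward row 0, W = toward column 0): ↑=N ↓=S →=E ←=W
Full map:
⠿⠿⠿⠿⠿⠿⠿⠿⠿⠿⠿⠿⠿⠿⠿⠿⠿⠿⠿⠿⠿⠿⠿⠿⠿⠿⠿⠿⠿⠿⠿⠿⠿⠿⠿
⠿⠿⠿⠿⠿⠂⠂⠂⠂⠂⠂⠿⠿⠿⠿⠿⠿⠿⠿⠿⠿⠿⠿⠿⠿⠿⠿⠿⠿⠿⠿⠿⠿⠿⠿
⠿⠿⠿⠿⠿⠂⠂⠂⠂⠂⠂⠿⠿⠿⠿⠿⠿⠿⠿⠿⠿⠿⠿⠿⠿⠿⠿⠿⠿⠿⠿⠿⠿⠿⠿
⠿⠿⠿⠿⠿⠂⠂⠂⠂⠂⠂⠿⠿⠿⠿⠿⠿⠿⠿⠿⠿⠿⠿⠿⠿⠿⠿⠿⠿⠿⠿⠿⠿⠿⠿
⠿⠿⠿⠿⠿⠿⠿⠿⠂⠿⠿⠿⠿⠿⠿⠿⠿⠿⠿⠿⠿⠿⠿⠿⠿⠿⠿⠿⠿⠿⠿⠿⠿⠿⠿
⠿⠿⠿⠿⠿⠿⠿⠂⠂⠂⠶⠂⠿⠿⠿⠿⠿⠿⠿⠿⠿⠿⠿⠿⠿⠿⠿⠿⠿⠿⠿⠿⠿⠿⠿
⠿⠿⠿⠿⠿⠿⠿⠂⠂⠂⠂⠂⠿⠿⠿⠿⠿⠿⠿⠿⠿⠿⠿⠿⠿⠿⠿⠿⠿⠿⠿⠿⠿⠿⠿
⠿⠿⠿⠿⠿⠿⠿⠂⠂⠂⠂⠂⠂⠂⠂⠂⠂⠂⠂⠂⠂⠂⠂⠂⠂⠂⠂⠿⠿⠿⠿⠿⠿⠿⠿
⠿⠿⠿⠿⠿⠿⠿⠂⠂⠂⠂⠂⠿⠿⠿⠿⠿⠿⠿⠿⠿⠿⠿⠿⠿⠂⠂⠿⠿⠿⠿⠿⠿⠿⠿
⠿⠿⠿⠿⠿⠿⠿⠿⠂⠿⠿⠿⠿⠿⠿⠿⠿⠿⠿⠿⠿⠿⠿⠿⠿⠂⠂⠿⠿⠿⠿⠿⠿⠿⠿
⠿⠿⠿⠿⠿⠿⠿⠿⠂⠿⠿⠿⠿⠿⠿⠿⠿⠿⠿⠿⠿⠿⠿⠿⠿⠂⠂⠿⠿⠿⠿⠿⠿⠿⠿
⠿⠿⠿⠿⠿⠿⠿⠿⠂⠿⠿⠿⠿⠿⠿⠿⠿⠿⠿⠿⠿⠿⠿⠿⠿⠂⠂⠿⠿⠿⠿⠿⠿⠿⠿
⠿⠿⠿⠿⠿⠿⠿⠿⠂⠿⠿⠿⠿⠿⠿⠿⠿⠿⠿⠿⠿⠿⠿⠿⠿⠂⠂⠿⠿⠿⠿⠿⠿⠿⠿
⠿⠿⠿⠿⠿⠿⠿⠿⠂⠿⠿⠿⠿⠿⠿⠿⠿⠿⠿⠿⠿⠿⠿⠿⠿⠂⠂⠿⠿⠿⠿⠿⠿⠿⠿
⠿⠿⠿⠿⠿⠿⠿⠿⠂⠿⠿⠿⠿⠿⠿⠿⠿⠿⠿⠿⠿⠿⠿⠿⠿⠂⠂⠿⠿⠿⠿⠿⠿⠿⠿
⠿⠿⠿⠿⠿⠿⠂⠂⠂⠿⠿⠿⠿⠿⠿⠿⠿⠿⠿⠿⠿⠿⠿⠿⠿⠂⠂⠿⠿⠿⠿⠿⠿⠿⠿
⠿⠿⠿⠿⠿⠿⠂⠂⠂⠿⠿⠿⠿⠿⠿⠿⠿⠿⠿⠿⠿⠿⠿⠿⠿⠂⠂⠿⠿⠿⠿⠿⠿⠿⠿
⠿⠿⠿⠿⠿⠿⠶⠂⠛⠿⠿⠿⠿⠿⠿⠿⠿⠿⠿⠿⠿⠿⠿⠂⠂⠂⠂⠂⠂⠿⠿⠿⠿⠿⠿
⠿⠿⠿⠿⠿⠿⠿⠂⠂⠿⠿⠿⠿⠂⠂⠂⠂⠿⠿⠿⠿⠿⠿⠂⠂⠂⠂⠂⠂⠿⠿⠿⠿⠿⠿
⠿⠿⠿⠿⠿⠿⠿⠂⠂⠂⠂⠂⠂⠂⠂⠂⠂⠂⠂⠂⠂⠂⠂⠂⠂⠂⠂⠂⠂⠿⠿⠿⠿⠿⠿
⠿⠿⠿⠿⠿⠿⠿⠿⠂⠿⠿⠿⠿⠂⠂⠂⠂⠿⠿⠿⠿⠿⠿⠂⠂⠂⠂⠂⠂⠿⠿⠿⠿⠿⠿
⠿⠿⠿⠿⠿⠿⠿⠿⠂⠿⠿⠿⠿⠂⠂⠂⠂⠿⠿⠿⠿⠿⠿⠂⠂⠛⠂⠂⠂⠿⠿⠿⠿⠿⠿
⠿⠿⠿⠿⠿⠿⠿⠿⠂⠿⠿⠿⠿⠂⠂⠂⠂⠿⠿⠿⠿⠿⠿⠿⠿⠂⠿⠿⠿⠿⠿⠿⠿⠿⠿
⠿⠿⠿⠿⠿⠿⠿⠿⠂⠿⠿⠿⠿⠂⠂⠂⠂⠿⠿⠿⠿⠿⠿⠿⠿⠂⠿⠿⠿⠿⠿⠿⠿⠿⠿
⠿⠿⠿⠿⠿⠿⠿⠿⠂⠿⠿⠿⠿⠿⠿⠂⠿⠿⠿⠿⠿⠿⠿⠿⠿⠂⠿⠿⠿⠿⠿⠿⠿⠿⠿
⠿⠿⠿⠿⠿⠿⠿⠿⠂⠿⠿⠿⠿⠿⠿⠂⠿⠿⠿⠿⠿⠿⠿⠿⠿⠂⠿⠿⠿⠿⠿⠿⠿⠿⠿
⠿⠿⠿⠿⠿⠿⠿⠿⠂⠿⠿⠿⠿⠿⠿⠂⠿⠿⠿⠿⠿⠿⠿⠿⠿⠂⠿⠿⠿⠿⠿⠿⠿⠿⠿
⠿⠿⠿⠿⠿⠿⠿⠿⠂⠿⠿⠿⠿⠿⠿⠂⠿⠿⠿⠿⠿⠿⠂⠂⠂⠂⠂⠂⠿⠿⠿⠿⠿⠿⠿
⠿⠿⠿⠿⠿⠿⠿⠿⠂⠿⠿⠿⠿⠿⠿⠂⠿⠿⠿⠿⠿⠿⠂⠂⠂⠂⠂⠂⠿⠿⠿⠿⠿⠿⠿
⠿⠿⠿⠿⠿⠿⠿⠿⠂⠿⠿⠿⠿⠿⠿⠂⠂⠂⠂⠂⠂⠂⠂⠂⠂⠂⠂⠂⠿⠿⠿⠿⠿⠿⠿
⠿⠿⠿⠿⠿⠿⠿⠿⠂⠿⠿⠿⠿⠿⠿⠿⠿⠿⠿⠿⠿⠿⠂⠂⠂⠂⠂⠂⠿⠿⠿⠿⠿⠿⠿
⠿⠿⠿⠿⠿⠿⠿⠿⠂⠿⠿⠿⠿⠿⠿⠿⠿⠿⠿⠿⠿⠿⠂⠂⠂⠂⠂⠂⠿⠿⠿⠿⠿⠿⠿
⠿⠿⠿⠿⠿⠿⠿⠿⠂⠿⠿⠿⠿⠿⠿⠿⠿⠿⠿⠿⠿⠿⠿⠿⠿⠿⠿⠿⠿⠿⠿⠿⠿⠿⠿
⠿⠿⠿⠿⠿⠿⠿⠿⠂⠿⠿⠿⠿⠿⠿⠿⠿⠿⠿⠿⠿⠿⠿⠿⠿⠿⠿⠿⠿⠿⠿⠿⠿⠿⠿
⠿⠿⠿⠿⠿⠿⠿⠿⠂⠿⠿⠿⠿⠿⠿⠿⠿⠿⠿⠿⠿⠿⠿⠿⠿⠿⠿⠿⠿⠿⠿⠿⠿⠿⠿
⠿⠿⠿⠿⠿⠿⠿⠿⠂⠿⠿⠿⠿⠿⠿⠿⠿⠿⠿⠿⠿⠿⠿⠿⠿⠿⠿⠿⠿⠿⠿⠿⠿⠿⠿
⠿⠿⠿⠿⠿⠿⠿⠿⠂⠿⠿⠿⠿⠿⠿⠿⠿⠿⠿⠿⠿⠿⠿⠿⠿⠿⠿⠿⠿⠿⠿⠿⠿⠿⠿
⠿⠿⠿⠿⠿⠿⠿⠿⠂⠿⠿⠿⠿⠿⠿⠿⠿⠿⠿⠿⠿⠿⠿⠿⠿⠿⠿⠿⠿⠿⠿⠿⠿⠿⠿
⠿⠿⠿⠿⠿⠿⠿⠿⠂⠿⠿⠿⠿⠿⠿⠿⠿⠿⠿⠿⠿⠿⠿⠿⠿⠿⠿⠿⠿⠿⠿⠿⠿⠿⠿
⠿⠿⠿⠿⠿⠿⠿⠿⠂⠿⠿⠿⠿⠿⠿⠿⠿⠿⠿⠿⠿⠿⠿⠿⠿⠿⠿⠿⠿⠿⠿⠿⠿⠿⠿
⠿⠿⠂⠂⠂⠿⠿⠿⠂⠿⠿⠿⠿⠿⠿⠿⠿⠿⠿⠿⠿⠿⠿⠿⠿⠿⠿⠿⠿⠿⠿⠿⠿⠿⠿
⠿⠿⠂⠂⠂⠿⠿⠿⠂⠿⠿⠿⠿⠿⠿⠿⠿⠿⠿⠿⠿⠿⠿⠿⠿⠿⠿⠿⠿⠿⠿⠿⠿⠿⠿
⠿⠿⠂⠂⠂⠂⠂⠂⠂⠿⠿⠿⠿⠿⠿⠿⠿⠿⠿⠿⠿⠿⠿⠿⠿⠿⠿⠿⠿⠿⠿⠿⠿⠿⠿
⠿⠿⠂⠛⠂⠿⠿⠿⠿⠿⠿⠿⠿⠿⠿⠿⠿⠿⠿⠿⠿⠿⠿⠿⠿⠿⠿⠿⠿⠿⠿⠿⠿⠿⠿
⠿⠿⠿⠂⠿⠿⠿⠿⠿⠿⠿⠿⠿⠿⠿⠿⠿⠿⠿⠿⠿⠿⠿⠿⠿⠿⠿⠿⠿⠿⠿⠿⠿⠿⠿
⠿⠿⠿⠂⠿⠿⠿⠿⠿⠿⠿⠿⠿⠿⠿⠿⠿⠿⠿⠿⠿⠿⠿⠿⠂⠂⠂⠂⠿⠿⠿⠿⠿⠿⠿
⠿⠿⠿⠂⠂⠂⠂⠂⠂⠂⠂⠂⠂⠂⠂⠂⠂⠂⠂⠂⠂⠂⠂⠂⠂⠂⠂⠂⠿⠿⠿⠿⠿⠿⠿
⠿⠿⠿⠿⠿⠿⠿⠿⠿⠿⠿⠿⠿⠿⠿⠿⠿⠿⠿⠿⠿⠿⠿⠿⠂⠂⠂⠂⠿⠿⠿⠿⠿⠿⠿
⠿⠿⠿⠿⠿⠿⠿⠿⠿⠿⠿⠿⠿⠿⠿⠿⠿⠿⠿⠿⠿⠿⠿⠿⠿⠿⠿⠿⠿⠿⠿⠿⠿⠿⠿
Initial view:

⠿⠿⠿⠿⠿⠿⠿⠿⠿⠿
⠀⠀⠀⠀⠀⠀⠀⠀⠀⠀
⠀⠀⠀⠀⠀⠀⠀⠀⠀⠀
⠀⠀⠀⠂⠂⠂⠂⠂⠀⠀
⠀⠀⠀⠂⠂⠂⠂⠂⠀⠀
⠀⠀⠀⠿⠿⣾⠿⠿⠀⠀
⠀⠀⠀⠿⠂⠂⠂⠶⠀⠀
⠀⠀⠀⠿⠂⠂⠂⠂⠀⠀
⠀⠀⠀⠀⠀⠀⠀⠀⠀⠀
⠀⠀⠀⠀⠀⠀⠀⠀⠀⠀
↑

⠿⠿⠿⠿⠿⠿⠿⠿⠿⠿
⠿⠿⠿⠿⠿⠿⠿⠿⠿⠿
⠀⠀⠀⠀⠀⠀⠀⠀⠀⠀
⠀⠀⠀⠂⠂⠂⠂⠂⠀⠀
⠀⠀⠀⠂⠂⠂⠂⠂⠀⠀
⠀⠀⠀⠂⠂⣾⠂⠂⠀⠀
⠀⠀⠀⠿⠿⠂⠿⠿⠀⠀
⠀⠀⠀⠿⠂⠂⠂⠶⠀⠀
⠀⠀⠀⠿⠂⠂⠂⠂⠀⠀
⠀⠀⠀⠀⠀⠀⠀⠀⠀⠀

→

⠿⠿⠿⠿⠿⠿⠿⠿⠿⠿
⠿⠿⠿⠿⠿⠿⠿⠿⠿⠿
⠀⠀⠀⠀⠀⠀⠀⠀⠀⠀
⠀⠀⠂⠂⠂⠂⠂⠿⠀⠀
⠀⠀⠂⠂⠂⠂⠂⠿⠀⠀
⠀⠀⠂⠂⠂⣾⠂⠿⠀⠀
⠀⠀⠿⠿⠂⠿⠿⠿⠀⠀
⠀⠀⠿⠂⠂⠂⠶⠂⠀⠀
⠀⠀⠿⠂⠂⠂⠂⠀⠀⠀
⠀⠀⠀⠀⠀⠀⠀⠀⠀⠀

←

⠿⠿⠿⠿⠿⠿⠿⠿⠿⠿
⠿⠿⠿⠿⠿⠿⠿⠿⠿⠿
⠀⠀⠀⠀⠀⠀⠀⠀⠀⠀
⠀⠀⠀⠂⠂⠂⠂⠂⠿⠀
⠀⠀⠀⠂⠂⠂⠂⠂⠿⠀
⠀⠀⠀⠂⠂⣾⠂⠂⠿⠀
⠀⠀⠀⠿⠿⠂⠿⠿⠿⠀
⠀⠀⠀⠿⠂⠂⠂⠶⠂⠀
⠀⠀⠀⠿⠂⠂⠂⠂⠀⠀
⠀⠀⠀⠀⠀⠀⠀⠀⠀⠀

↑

⠿⠿⠿⠿⠿⠿⠿⠿⠿⠿
⠿⠿⠿⠿⠿⠿⠿⠿⠿⠿
⠿⠿⠿⠿⠿⠿⠿⠿⠿⠿
⠀⠀⠀⠿⠿⠿⠿⠿⠀⠀
⠀⠀⠀⠂⠂⠂⠂⠂⠿⠀
⠀⠀⠀⠂⠂⣾⠂⠂⠿⠀
⠀⠀⠀⠂⠂⠂⠂⠂⠿⠀
⠀⠀⠀⠿⠿⠂⠿⠿⠿⠀
⠀⠀⠀⠿⠂⠂⠂⠶⠂⠀
⠀⠀⠀⠿⠂⠂⠂⠂⠀⠀

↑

⠿⠿⠿⠿⠿⠿⠿⠿⠿⠿
⠿⠿⠿⠿⠿⠿⠿⠿⠿⠿
⠿⠿⠿⠿⠿⠿⠿⠿⠿⠿
⠿⠿⠿⠿⠿⠿⠿⠿⠿⠿
⠀⠀⠀⠿⠿⠿⠿⠿⠀⠀
⠀⠀⠀⠂⠂⣾⠂⠂⠿⠀
⠀⠀⠀⠂⠂⠂⠂⠂⠿⠀
⠀⠀⠀⠂⠂⠂⠂⠂⠿⠀
⠀⠀⠀⠿⠿⠂⠿⠿⠿⠀
⠀⠀⠀⠿⠂⠂⠂⠶⠂⠀

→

⠿⠿⠿⠿⠿⠿⠿⠿⠿⠿
⠿⠿⠿⠿⠿⠿⠿⠿⠿⠿
⠿⠿⠿⠿⠿⠿⠿⠿⠿⠿
⠿⠿⠿⠿⠿⠿⠿⠿⠿⠿
⠀⠀⠿⠿⠿⠿⠿⠿⠀⠀
⠀⠀⠂⠂⠂⣾⠂⠿⠀⠀
⠀⠀⠂⠂⠂⠂⠂⠿⠀⠀
⠀⠀⠂⠂⠂⠂⠂⠿⠀⠀
⠀⠀⠿⠿⠂⠿⠿⠿⠀⠀
⠀⠀⠿⠂⠂⠂⠶⠂⠀⠀

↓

⠿⠿⠿⠿⠿⠿⠿⠿⠿⠿
⠿⠿⠿⠿⠿⠿⠿⠿⠿⠿
⠿⠿⠿⠿⠿⠿⠿⠿⠿⠿
⠀⠀⠿⠿⠿⠿⠿⠿⠀⠀
⠀⠀⠂⠂⠂⠂⠂⠿⠀⠀
⠀⠀⠂⠂⠂⣾⠂⠿⠀⠀
⠀⠀⠂⠂⠂⠂⠂⠿⠀⠀
⠀⠀⠿⠿⠂⠿⠿⠿⠀⠀
⠀⠀⠿⠂⠂⠂⠶⠂⠀⠀
⠀⠀⠿⠂⠂⠂⠂⠀⠀⠀

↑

⠿⠿⠿⠿⠿⠿⠿⠿⠿⠿
⠿⠿⠿⠿⠿⠿⠿⠿⠿⠿
⠿⠿⠿⠿⠿⠿⠿⠿⠿⠿
⠿⠿⠿⠿⠿⠿⠿⠿⠿⠿
⠀⠀⠿⠿⠿⠿⠿⠿⠀⠀
⠀⠀⠂⠂⠂⣾⠂⠿⠀⠀
⠀⠀⠂⠂⠂⠂⠂⠿⠀⠀
⠀⠀⠂⠂⠂⠂⠂⠿⠀⠀
⠀⠀⠿⠿⠂⠿⠿⠿⠀⠀
⠀⠀⠿⠂⠂⠂⠶⠂⠀⠀

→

⠿⠿⠿⠿⠿⠿⠿⠿⠿⠿
⠿⠿⠿⠿⠿⠿⠿⠿⠿⠿
⠿⠿⠿⠿⠿⠿⠿⠿⠿⠿
⠿⠿⠿⠿⠿⠿⠿⠿⠿⠿
⠀⠿⠿⠿⠿⠿⠿⠿⠀⠀
⠀⠂⠂⠂⠂⣾⠿⠿⠀⠀
⠀⠂⠂⠂⠂⠂⠿⠿⠀⠀
⠀⠂⠂⠂⠂⠂⠿⠿⠀⠀
⠀⠿⠿⠂⠿⠿⠿⠀⠀⠀
⠀⠿⠂⠂⠂⠶⠂⠀⠀⠀

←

⠿⠿⠿⠿⠿⠿⠿⠿⠿⠿
⠿⠿⠿⠿⠿⠿⠿⠿⠿⠿
⠿⠿⠿⠿⠿⠿⠿⠿⠿⠿
⠿⠿⠿⠿⠿⠿⠿⠿⠿⠿
⠀⠀⠿⠿⠿⠿⠿⠿⠿⠀
⠀⠀⠂⠂⠂⣾⠂⠿⠿⠀
⠀⠀⠂⠂⠂⠂⠂⠿⠿⠀
⠀⠀⠂⠂⠂⠂⠂⠿⠿⠀
⠀⠀⠿⠿⠂⠿⠿⠿⠀⠀
⠀⠀⠿⠂⠂⠂⠶⠂⠀⠀

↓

⠿⠿⠿⠿⠿⠿⠿⠿⠿⠿
⠿⠿⠿⠿⠿⠿⠿⠿⠿⠿
⠿⠿⠿⠿⠿⠿⠿⠿⠿⠿
⠀⠀⠿⠿⠿⠿⠿⠿⠿⠀
⠀⠀⠂⠂⠂⠂⠂⠿⠿⠀
⠀⠀⠂⠂⠂⣾⠂⠿⠿⠀
⠀⠀⠂⠂⠂⠂⠂⠿⠿⠀
⠀⠀⠿⠿⠂⠿⠿⠿⠀⠀
⠀⠀⠿⠂⠂⠂⠶⠂⠀⠀
⠀⠀⠿⠂⠂⠂⠂⠀⠀⠀

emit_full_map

⠿⠿⠿⠿⠿⠿⠿
⠂⠂⠂⠂⠂⠿⠿
⠂⠂⠂⣾⠂⠿⠿
⠂⠂⠂⠂⠂⠿⠿
⠿⠿⠂⠿⠿⠿⠀
⠿⠂⠂⠂⠶⠂⠀
⠿⠂⠂⠂⠂⠀⠀

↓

⠿⠿⠿⠿⠿⠿⠿⠿⠿⠿
⠿⠿⠿⠿⠿⠿⠿⠿⠿⠿
⠀⠀⠿⠿⠿⠿⠿⠿⠿⠀
⠀⠀⠂⠂⠂⠂⠂⠿⠿⠀
⠀⠀⠂⠂⠂⠂⠂⠿⠿⠀
⠀⠀⠂⠂⠂⣾⠂⠿⠿⠀
⠀⠀⠿⠿⠂⠿⠿⠿⠀⠀
⠀⠀⠿⠂⠂⠂⠶⠂⠀⠀
⠀⠀⠿⠂⠂⠂⠂⠀⠀⠀
⠀⠀⠀⠀⠀⠀⠀⠀⠀⠀

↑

⠿⠿⠿⠿⠿⠿⠿⠿⠿⠿
⠿⠿⠿⠿⠿⠿⠿⠿⠿⠿
⠿⠿⠿⠿⠿⠿⠿⠿⠿⠿
⠀⠀⠿⠿⠿⠿⠿⠿⠿⠀
⠀⠀⠂⠂⠂⠂⠂⠿⠿⠀
⠀⠀⠂⠂⠂⣾⠂⠿⠿⠀
⠀⠀⠂⠂⠂⠂⠂⠿⠿⠀
⠀⠀⠿⠿⠂⠿⠿⠿⠀⠀
⠀⠀⠿⠂⠂⠂⠶⠂⠀⠀
⠀⠀⠿⠂⠂⠂⠂⠀⠀⠀

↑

⠿⠿⠿⠿⠿⠿⠿⠿⠿⠿
⠿⠿⠿⠿⠿⠿⠿⠿⠿⠿
⠿⠿⠿⠿⠿⠿⠿⠿⠿⠿
⠿⠿⠿⠿⠿⠿⠿⠿⠿⠿
⠀⠀⠿⠿⠿⠿⠿⠿⠿⠀
⠀⠀⠂⠂⠂⣾⠂⠿⠿⠀
⠀⠀⠂⠂⠂⠂⠂⠿⠿⠀
⠀⠀⠂⠂⠂⠂⠂⠿⠿⠀
⠀⠀⠿⠿⠂⠿⠿⠿⠀⠀
⠀⠀⠿⠂⠂⠂⠶⠂⠀⠀


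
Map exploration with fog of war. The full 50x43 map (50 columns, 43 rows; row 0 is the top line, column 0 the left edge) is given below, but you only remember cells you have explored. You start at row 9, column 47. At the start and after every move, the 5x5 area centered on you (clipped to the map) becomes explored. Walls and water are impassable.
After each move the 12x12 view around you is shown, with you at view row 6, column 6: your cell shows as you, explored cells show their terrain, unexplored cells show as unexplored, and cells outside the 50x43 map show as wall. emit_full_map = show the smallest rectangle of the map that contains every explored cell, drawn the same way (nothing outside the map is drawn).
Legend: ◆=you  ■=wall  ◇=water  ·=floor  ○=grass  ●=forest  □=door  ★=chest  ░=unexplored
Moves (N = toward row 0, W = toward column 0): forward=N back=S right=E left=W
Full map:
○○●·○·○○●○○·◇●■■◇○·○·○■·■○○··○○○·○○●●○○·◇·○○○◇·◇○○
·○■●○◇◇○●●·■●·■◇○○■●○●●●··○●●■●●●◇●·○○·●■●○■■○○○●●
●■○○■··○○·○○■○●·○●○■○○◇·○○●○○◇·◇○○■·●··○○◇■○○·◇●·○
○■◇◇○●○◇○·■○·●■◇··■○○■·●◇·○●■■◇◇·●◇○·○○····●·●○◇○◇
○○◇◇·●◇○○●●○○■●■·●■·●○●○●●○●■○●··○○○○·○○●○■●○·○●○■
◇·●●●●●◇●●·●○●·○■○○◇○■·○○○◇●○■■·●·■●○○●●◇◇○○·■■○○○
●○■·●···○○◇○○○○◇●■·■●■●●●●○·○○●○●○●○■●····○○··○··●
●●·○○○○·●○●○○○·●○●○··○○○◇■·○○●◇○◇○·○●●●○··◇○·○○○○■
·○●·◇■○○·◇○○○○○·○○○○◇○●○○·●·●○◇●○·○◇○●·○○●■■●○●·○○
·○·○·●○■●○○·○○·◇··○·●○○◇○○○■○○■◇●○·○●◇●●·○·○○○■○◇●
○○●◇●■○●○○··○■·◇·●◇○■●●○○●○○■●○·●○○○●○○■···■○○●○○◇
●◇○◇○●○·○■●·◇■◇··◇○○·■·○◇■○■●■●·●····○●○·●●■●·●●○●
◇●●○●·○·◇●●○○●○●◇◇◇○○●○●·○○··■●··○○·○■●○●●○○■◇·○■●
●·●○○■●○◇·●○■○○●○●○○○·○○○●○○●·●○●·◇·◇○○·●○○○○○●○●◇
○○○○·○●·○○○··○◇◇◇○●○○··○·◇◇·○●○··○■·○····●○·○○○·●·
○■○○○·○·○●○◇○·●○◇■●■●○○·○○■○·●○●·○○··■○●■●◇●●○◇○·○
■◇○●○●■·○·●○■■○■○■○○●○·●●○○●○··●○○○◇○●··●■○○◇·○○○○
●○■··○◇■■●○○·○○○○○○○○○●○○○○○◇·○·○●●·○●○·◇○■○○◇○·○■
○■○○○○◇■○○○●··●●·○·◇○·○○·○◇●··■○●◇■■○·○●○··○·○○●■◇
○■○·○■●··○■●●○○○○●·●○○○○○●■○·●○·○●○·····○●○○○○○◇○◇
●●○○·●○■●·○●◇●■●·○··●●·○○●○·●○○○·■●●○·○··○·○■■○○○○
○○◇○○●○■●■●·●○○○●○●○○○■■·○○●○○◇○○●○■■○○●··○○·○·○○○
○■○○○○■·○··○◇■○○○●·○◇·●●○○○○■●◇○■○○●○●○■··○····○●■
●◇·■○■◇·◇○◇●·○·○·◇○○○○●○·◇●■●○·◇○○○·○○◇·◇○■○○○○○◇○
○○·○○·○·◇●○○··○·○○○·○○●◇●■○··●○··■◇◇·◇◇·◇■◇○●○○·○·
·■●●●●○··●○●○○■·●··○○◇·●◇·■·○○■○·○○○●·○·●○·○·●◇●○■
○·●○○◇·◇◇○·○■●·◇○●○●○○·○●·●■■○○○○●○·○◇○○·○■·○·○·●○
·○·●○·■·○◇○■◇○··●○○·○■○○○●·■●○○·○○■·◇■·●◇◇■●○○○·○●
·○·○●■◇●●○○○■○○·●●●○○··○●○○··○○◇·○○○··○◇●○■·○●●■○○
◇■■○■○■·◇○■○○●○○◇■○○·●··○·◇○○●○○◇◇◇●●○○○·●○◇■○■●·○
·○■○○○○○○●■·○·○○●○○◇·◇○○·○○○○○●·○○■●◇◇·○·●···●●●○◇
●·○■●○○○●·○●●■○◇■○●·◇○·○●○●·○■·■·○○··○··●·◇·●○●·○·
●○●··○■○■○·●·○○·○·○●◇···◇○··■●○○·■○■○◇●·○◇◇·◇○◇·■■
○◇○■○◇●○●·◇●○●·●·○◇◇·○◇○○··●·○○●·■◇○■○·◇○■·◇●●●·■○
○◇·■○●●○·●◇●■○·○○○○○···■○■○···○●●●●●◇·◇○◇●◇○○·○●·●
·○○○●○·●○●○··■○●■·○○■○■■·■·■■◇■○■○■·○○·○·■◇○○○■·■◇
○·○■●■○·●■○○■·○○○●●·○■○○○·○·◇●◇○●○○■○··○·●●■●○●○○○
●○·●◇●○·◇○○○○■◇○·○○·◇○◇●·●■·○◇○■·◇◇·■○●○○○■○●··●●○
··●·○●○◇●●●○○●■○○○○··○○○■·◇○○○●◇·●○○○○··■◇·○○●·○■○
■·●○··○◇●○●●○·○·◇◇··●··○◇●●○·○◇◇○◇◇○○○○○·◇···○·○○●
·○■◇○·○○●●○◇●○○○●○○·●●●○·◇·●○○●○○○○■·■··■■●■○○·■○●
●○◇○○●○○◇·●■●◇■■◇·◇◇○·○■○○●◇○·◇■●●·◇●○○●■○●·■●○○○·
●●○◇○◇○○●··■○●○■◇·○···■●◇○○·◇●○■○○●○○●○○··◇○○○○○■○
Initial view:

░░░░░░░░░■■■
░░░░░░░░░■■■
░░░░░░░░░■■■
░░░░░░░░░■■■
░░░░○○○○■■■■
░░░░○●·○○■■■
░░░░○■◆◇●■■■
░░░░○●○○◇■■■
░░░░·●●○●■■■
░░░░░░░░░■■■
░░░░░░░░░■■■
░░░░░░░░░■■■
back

░░░░░░░░░■■■
░░░░░░░░░■■■
░░░░░░░░░■■■
░░░░○○○○■■■■
░░░░○●·○○■■■
░░░░○■○◇●■■■
░░░░○●◆○◇■■■
░░░░·●●○●■■■
░░░░◇·○■●■■■
░░░░░░░░░■■■
░░░░░░░░░■■■
░░░░░░░░░■■■

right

░░░░░░░░■■■■
░░░░░░░░■■■■
░░░░░░░░■■■■
░░░○○○○■■■■■
░░░○●·○○■■■■
░░░○■○◇●■■■■
░░░○●○◆◇■■■■
░░░·●●○●■■■■
░░░◇·○■●■■■■
░░░░░░░░■■■■
░░░░░░░░■■■■
░░░░░░░░■■■■

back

░░░░░░░░■■■■
░░░░░░░░■■■■
░░░○○○○■■■■■
░░░○●·○○■■■■
░░░○■○◇●■■■■
░░░○●○○◇■■■■
░░░·●●◆●■■■■
░░░◇·○■●■■■■
░░░░●○●◇■■■■
░░░░░░░░■■■■
░░░░░░░░■■■■
░░░░░░░░■■■■

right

░░░░░░░■■■■■
░░░░░░░■■■■■
░░○○○○■■■■■■
░░○●·○○■■■■■
░░○■○◇●■■■■■
░░○●○○◇■■■■■
░░·●●○◆■■■■■
░░◇·○■●■■■■■
░░░●○●◇■■■■■
░░░░░░░■■■■■
░░░░░░░■■■■■
░░░░░░░■■■■■

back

░░░░░░░■■■■■
░░○○○○■■■■■■
░░○●·○○■■■■■
░░○■○◇●■■■■■
░░○●○○◇■■■■■
░░·●●○●■■■■■
░░◇·○■◆■■■■■
░░░●○●◇■■■■■
░░░░·●·■■■■■
░░░░░░░■■■■■
░░░░░░░■■■■■
░░░░░░░■■■■■

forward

░░░░░░░■■■■■
░░░░░░░■■■■■
░░○○○○■■■■■■
░░○●·○○■■■■■
░░○■○◇●■■■■■
░░○●○○◇■■■■■
░░·●●○◆■■■■■
░░◇·○■●■■■■■
░░░●○●◇■■■■■
░░░░·●·■■■■■
░░░░░░░■■■■■
░░░░░░░■■■■■

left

░░░░░░░░■■■■
░░░░░░░░■■■■
░░░○○○○■■■■■
░░░○●·○○■■■■
░░░○■○◇●■■■■
░░░○●○○◇■■■■
░░░·●●◆●■■■■
░░░◇·○■●■■■■
░░░░●○●◇■■■■
░░░░░·●·■■■■
░░░░░░░░■■■■
░░░░░░░░■■■■

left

░░░░░░░░░■■■
░░░░░░░░░■■■
░░░░○○○○■■■■
░░░░○●·○○■■■
░░░░○■○◇●■■■
░░░░○●○○◇■■■
░░░░·●◆○●■■■
░░░░◇·○■●■■■
░░░░○●○●◇■■■
░░░░░░·●·■■■
░░░░░░░░░■■■
░░░░░░░░░■■■

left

░░░░░░░░░░■■
░░░░░░░░░░■■
░░░░░○○○○■■■
░░░░░○●·○○■■
░░░░○○■○◇●■■
░░░░○○●○○◇■■
░░░░●·◆●○●■■
░░░░■◇·○■●■■
░░░░○○●○●◇■■
░░░░░░░·●·■■
░░░░░░░░░░■■
░░░░░░░░░░■■

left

░░░░░░░░░░░■
░░░░░░░░░░░■
░░░░░░○○○○■■
░░░░░░○●·○○■
░░░░○○○■○◇●■
░░░░■○○●○○◇■
░░░░■●◆●●○●■
░░░░○■◇·○■●■
░░░░○○○●○●◇■
░░░░░░░░·●·■
░░░░░░░░░░░■
░░░░░░░░░░░■

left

░░░░░░░░░░░░
░░░░░░░░░░░░
░░░░░░░○○○○■
░░░░░░░○●·○○
░░░░·○○○■○◇●
░░░░·■○○●○○◇
░░░░●■◆·●●○●
░░░░○○■◇·○■●
░░░░○○○○●○●◇
░░░░░░░░░·●·
░░░░░░░░░░░░
░░░░░░░░░░░░

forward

░░░░░░░░░░░░
░░░░░░░░░░░░
░░░░░░░░░░░░
░░░░░░░○○○○■
░░░░■■●○●·○○
░░░░·○○○■○◇●
░░░░·■◆○●○○◇
░░░░●■●·●●○●
░░░░○○■◇·○■●
░░░░○○○○●○●◇
░░░░░░░░░·●·
░░░░░░░░░░░░

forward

░░░░░░░░░░░░
░░░░░░░░░░░░
░░░░░░░░░░░░
░░░░░░░░░░░░
░░░░◇○·○○○○■
░░░░■■●○●·○○
░░░░·○◆○■○◇●
░░░░·■○○●○○◇
░░░░●■●·●●○●
░░░░○○■◇·○■●
░░░░○○○○●○●◇
░░░░░░░░░·●·

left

░░░░░░░░░░░░
░░░░░░░░░░░░
░░░░░░░░░░░░
░░░░░░░░░░░░
░░░░·◇○·○○○○
░░░░●■■●○●·○
░░░░○·◆○○■○◇
░░░░··■○○●○○
░░░░●●■●·●●○
░░░░░○○■◇·○■
░░░░░○○○○●○●
░░░░░░░░░░·●

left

░░░░░░░░░░░░
░░░░░░░░░░░░
░░░░░░░░░░░░
░░░░░░░░░░░░
░░░░··◇○·○○○
░░░░○●■■●○●·
░░░░·○◆○○○■○
░░░░···■○○●○
░░░░·●●■●·●●
░░░░░░○○■◇·○
░░░░░░○○○○●○
░░░░░░░░░░░·

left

░░░░░░░░░░░░
░░░░░░░░░░░░
░░░░░░░░░░░░
░░░░░░░░░░░░
░░░░○··◇○·○○
░░░░○○●■■●○●
░░░░●·◆·○○○■
░░░░■···■○○●
░░░░○·●●■●·●
░░░░░░░○○■◇·
░░░░░░░○○○○●
░░░░░░░░░░░░

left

░░░░░░░░░░░░
░░░░░░░░░░░░
░░░░░░░░░░░░
░░░░░░░░░░░░
░░░░●○··◇○·○
░░░░·○○●■■●○
░░░░●●◆○·○○○
░░░░○■···■○○
░░░░●○·●●■●·
░░░░░░░░○○■◇
░░░░░░░░○○○○
░░░░░░░░░░░░

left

░░░░░░░░░░░░
░░░░░░░░░░░░
░░░░░░░░░░░░
░░░░░░░░░░░░
░░░░●●○··◇○·
░░░░●·○○●■■●
░░░░◇●◆·○·○○
░░░░○○■···■○
░░░░○●○·●●■●
░░░░░░░░░○○■
░░░░░░░░░○○○
░░░░░░░░░░░░

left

░░░░░░░░░░░░
░░░░░░░░░░░░
░░░░░░░░░░░░
░░░░░░░░░░░░
░░░░●●●○··◇○
░░░░○●·○○●■■
░░░░●◇◆●·○·○
░░░░●○○■···■
░░░░·○●○·●●■
░░░░░░░░░░○○
░░░░░░░░░░○○
░░░░░░░░░░░░

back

░░░░░░░░░░░░
░░░░░░░░░░░░
░░░░░░░░░░░░
░░░░●●●○··◇○
░░░░○●·○○●■■
░░░░●◇●●·○·○
░░░░●○◆■···■
░░░░·○●○·●●■
░░░░○■●○●░○○
░░░░░░░░░░○○
░░░░░░░░░░░░
░░░░░░░░░░░░

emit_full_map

●●●○··◇○·○○○○■
○●·○○●■■●○●·○○
●◇●●·○·○○○■○◇●
●○◆■···■○○●○○◇
·○●○·●●■●·●●○●
○■●○●░○○■◇·○■●
░░░░░░○○○○●○●◇
░░░░░░░░░░░·●·
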